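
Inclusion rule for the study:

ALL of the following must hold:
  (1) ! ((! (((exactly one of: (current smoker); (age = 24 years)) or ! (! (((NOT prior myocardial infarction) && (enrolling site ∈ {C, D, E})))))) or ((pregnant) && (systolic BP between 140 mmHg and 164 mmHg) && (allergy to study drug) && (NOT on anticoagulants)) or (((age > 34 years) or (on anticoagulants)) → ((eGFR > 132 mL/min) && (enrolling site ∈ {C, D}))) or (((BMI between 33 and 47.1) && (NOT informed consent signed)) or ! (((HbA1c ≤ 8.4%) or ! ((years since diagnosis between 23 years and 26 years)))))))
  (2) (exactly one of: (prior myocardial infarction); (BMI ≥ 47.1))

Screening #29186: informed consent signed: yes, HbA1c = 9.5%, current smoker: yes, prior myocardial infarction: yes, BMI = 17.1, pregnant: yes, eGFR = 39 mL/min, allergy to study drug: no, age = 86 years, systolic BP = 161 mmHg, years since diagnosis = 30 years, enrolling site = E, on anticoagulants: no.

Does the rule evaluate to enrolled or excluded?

Atomic conditions:
  current smoker: yes → true
  age = 24 years: 86 == 24 is false
  NOT prior myocardial infarction: yes → false
  enrolling site ∈ {C, D, E}: E is in the set → true
  pregnant: yes → true
  systolic BP between 140 mmHg and 164 mmHg: 161 in [140, 164] is true
  allergy to study drug: no → false
  NOT on anticoagulants: no → true
  age > 34 years: 86 > 34 is true
  on anticoagulants: no → false
  eGFR > 132 mL/min: 39 > 132 is false
  enrolling site ∈ {C, D}: E is not in the set → false
  BMI between 33 and 47.1: 17.1 in [33, 47.1] is false
  NOT informed consent signed: yes → false
  HbA1c ≤ 8.4%: 9.5 ≤ 8.4 is false
  years since diagnosis between 23 years and 26 years: 30 in [23, 26] is false
  prior myocardial infarction: yes → true
  BMI ≥ 47.1: 17.1 ≥ 47.1 is false
Combine:
[1.1.1.1.1] exactly-one(true, false) = true
[1.1.1.1.2.1.1] false AND true = false
[1.1.1.1.2.1] NOT false = true
[1.1.1.1.2] NOT true = false
[1.1.1.1] true OR false = true
[1.1.1] NOT true = false
[1.1.2] true AND true AND false AND true = false
[1.1.3.1] true OR false = true
[1.1.3.2] false AND false = false
[1.1.3] true → false = false
[1.1.4.1] false AND false = false
[1.1.4.2.1.2] NOT false = true
[1.1.4.2.1] false OR true = true
[1.1.4.2] NOT true = false
[1.1.4] false OR false = false
[1.1] false OR false OR false OR false = false
[1] NOT false = true
[2] exactly-one(true, false) = true
[root] true AND true = true
Overall: true → enrolled

Enrolled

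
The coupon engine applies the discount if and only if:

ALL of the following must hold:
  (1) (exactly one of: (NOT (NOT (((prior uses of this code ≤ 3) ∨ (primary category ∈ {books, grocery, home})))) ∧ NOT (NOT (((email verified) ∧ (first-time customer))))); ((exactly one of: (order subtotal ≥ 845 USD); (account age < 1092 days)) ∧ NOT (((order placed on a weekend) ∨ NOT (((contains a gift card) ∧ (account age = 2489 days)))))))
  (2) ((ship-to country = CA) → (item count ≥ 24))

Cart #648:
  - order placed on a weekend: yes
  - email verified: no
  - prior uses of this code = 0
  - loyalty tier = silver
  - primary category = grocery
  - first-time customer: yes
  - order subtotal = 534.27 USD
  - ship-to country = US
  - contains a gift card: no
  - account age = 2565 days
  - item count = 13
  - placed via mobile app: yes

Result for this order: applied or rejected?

Rejected

Atomic conditions:
  prior uses of this code ≤ 3: 0 ≤ 3 is true
  primary category ∈ {books, grocery, home}: grocery is in the set → true
  email verified: no → false
  first-time customer: yes → true
  order subtotal ≥ 845 USD: 534.27 ≥ 845 is false
  account age < 1092 days: 2565 < 1092 is false
  order placed on a weekend: yes → true
  contains a gift card: no → false
  account age = 2489 days: 2565 == 2489 is false
  ship-to country = CA: US == CA is false
  item count ≥ 24: 13 ≥ 24 is false
Combine:
[1.1.1.1.1] true OR true = true
[1.1.1.1] NOT true = false
[1.1.1] NOT false = true
[1.1.2.1.1] false AND true = false
[1.1.2.1] NOT false = true
[1.1.2] NOT true = false
[1.1] true AND false = false
[1.2.1] exactly-one(false, false) = false
[1.2.2.1.2.1] false AND false = false
[1.2.2.1.2] NOT false = true
[1.2.2.1] true OR true = true
[1.2.2] NOT true = false
[1.2] false AND false = false
[1] exactly-one(false, false) = false
[2] false → false (antecedent false ⇒ implication holds) = true
[root] false AND true = false
Overall: false → rejected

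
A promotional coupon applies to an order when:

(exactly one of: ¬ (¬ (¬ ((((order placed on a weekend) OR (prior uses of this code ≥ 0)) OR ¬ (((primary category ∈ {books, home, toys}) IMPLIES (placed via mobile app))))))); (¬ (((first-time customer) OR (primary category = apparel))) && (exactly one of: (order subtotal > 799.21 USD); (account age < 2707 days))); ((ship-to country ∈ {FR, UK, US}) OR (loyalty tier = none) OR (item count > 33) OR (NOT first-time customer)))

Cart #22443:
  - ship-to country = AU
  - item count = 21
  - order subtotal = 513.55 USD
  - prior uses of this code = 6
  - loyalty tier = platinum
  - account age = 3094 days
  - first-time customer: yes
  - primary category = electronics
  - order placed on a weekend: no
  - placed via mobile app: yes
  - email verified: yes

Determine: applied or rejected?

Rejected

Atomic conditions:
  order placed on a weekend: no → false
  prior uses of this code ≥ 0: 6 ≥ 0 is true
  primary category ∈ {books, home, toys}: electronics is not in the set → false
  placed via mobile app: yes → true
  first-time customer: yes → true
  primary category = apparel: electronics == apparel is false
  order subtotal > 799.21 USD: 513.55 > 799.21 is false
  account age < 2707 days: 3094 < 2707 is false
  ship-to country ∈ {FR, UK, US}: AU is not in the set → false
  loyalty tier = none: platinum == none is false
  item count > 33: 21 > 33 is false
  NOT first-time customer: yes → false
Combine:
[1.1.1.1.1] false OR true = true
[1.1.1.1.2.1] false → true (antecedent false ⇒ implication holds) = true
[1.1.1.1.2] NOT true = false
[1.1.1.1] true OR false = true
[1.1.1] NOT true = false
[1.1] NOT false = true
[1] NOT true = false
[2.1.1] true OR false = true
[2.1] NOT true = false
[2.2] exactly-one(false, false) = false
[2] false AND false = false
[3] false OR false OR false OR false = false
[root] exactly-one(false, false, false) = false
Overall: false → rejected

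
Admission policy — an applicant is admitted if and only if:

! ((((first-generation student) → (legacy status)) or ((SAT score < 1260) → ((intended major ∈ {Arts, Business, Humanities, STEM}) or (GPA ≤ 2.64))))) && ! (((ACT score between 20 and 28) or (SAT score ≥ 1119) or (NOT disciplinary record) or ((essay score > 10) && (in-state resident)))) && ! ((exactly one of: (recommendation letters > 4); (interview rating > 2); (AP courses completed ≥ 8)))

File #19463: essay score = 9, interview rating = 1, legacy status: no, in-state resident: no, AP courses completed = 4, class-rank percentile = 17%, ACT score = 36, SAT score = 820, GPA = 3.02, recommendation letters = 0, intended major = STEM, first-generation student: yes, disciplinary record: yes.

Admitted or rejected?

Rejected

Atomic conditions:
  first-generation student: yes → true
  legacy status: no → false
  SAT score < 1260: 820 < 1260 is true
  intended major ∈ {Arts, Business, Humanities, STEM}: STEM is in the set → true
  GPA ≤ 2.64: 3.02 ≤ 2.64 is false
  ACT score between 20 and 28: 36 in [20, 28] is false
  SAT score ≥ 1119: 820 ≥ 1119 is false
  NOT disciplinary record: yes → false
  essay score > 10: 9 > 10 is false
  in-state resident: no → false
  recommendation letters > 4: 0 > 4 is false
  interview rating > 2: 1 > 2 is false
  AP courses completed ≥ 8: 4 ≥ 8 is false
Combine:
[1.1.1] true → false = false
[1.1.2.2] true OR false = true
[1.1.2] true → true = true
[1.1] false OR true = true
[1] NOT true = false
[2.1.4] false AND false = false
[2.1] false OR false OR false OR false = false
[2] NOT false = true
[3.1] exactly-one(false, false, false) = false
[3] NOT false = true
[root] false AND true AND true = false
Overall: false → rejected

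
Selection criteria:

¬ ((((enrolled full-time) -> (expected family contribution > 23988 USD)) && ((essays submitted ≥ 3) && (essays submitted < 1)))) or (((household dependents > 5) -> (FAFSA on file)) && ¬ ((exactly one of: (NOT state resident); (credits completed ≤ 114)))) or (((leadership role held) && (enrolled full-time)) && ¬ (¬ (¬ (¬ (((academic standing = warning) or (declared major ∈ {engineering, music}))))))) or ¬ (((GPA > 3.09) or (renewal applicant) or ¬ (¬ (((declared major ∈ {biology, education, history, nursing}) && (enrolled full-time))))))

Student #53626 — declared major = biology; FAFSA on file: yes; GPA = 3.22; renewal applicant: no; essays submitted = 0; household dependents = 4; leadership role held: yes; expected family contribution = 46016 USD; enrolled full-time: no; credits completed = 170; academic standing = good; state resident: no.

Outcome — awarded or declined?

Awarded

Atomic conditions:
  enrolled full-time: no → false
  expected family contribution > 23988 USD: 46016 > 23988 is true
  essays submitted ≥ 3: 0 ≥ 3 is false
  essays submitted < 1: 0 < 1 is true
  household dependents > 5: 4 > 5 is false
  FAFSA on file: yes → true
  NOT state resident: no → true
  credits completed ≤ 114: 170 ≤ 114 is false
  leadership role held: yes → true
  academic standing = warning: good == warning is false
  declared major ∈ {engineering, music}: biology is not in the set → false
  GPA > 3.09: 3.22 > 3.09 is true
  renewal applicant: no → false
  declared major ∈ {biology, education, history, nursing}: biology is in the set → true
Combine:
[1.1.1] false → true (antecedent false ⇒ implication holds) = true
[1.1.2] false AND true = false
[1.1] true AND false = false
[1] NOT false = true
[2.1] false → true (antecedent false ⇒ implication holds) = true
[2.2.1] exactly-one(true, false) = true
[2.2] NOT true = false
[2] true AND false = false
[3.1] true AND false = false
[3.2.1.1.1.1] false OR false = false
[3.2.1.1.1] NOT false = true
[3.2.1.1] NOT true = false
[3.2.1] NOT false = true
[3.2] NOT true = false
[3] false AND false = false
[4.1.3.1.1] true AND false = false
[4.1.3.1] NOT false = true
[4.1.3] NOT true = false
[4.1] true OR false OR false = true
[4] NOT true = false
[root] true OR false OR false OR false = true
Overall: true → awarded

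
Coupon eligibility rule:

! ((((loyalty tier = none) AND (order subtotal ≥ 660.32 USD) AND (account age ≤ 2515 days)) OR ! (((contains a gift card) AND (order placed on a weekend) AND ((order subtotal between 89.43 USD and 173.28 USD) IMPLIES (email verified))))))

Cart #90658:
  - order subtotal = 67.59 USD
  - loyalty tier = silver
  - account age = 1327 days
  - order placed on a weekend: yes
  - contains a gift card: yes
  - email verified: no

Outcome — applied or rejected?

Applied

Atomic conditions:
  loyalty tier = none: silver == none is false
  order subtotal ≥ 660.32 USD: 67.59 ≥ 660.32 is false
  account age ≤ 2515 days: 1327 ≤ 2515 is true
  contains a gift card: yes → true
  order placed on a weekend: yes → true
  order subtotal between 89.43 USD and 173.28 USD: 67.59 in [89.43, 173.28] is false
  email verified: no → false
Combine:
[1.1] false AND false AND true = false
[1.2.1.3] false → false (antecedent false ⇒ implication holds) = true
[1.2.1] true AND true AND true = true
[1.2] NOT true = false
[1] false OR false = false
[root] NOT false = true
Overall: true → applied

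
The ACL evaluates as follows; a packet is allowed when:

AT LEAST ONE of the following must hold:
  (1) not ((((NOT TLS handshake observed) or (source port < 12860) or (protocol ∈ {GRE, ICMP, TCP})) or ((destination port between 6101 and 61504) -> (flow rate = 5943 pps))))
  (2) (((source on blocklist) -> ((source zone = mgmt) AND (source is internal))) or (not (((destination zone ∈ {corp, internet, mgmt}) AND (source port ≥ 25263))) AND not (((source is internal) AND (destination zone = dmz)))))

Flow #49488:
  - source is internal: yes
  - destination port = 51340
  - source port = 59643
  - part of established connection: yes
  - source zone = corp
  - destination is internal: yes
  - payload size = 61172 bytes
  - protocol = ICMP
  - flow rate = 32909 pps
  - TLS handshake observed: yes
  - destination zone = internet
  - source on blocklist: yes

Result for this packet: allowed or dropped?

Dropped

Atomic conditions:
  NOT TLS handshake observed: yes → false
  source port < 12860: 59643 < 12860 is false
  protocol ∈ {GRE, ICMP, TCP}: ICMP is in the set → true
  destination port between 6101 and 61504: 51340 in [6101, 61504] is true
  flow rate = 5943 pps: 32909 == 5943 is false
  source on blocklist: yes → true
  source zone = mgmt: corp == mgmt is false
  source is internal: yes → true
  destination zone ∈ {corp, internet, mgmt}: internet is in the set → true
  source port ≥ 25263: 59643 ≥ 25263 is true
  destination zone = dmz: internet == dmz is false
Combine:
[1.1.1] false OR false OR true = true
[1.1.2] true → false = false
[1.1] true OR false = true
[1] NOT true = false
[2.1.2] false AND true = false
[2.1] true → false = false
[2.2.1.1] true AND true = true
[2.2.1] NOT true = false
[2.2.2.1] true AND false = false
[2.2.2] NOT false = true
[2.2] false AND true = false
[2] false OR false = false
[root] false OR false = false
Overall: false → dropped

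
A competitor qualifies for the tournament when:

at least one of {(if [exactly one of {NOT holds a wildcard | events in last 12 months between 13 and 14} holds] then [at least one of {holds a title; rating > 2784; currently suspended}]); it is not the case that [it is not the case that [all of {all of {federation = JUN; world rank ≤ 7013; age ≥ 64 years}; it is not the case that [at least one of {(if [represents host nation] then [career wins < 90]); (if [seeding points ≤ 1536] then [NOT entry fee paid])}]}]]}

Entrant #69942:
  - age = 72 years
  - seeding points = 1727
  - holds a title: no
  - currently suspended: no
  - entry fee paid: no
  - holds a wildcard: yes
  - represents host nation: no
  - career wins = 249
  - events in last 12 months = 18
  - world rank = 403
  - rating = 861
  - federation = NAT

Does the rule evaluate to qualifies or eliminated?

Qualifies

Atomic conditions:
  NOT holds a wildcard: yes → false
  events in last 12 months between 13 and 14: 18 in [13, 14] is false
  holds a title: no → false
  rating > 2784: 861 > 2784 is false
  currently suspended: no → false
  federation = JUN: NAT == JUN is false
  world rank ≤ 7013: 403 ≤ 7013 is true
  age ≥ 64 years: 72 ≥ 64 is true
  represents host nation: no → false
  career wins < 90: 249 < 90 is false
  seeding points ≤ 1536: 1727 ≤ 1536 is false
  NOT entry fee paid: no → true
Combine:
[1.1] exactly-one(false, false) = false
[1.2] false OR false OR false = false
[1] false → false (antecedent false ⇒ implication holds) = true
[2.1.1.1] false AND true AND true = false
[2.1.1.2.1.1] false → false (antecedent false ⇒ implication holds) = true
[2.1.1.2.1.2] false → true (antecedent false ⇒ implication holds) = true
[2.1.1.2.1] true OR true = true
[2.1.1.2] NOT true = false
[2.1.1] false AND false = false
[2.1] NOT false = true
[2] NOT true = false
[root] true OR false = true
Overall: true → qualifies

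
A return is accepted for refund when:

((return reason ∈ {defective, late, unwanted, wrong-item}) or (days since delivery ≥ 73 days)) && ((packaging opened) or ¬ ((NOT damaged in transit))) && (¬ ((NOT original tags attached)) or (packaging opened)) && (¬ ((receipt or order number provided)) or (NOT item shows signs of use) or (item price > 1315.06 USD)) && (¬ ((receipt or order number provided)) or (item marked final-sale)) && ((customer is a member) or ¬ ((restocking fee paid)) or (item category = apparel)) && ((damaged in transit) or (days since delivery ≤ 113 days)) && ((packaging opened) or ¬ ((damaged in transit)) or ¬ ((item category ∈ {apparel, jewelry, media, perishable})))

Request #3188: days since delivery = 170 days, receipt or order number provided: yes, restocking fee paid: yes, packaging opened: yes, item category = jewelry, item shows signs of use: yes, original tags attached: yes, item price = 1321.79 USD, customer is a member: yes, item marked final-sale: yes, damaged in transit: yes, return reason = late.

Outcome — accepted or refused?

Atomic conditions:
  return reason ∈ {defective, late, unwanted, wrong-item}: late is in the set → true
  days since delivery ≥ 73 days: 170 ≥ 73 is true
  packaging opened: yes → true
  NOT damaged in transit: yes → false
  NOT original tags attached: yes → false
  receipt or order number provided: yes → true
  NOT item shows signs of use: yes → false
  item price > 1315.06 USD: 1321.79 > 1315.06 is true
  item marked final-sale: yes → true
  customer is a member: yes → true
  restocking fee paid: yes → true
  item category = apparel: jewelry == apparel is false
  damaged in transit: yes → true
  days since delivery ≤ 113 days: 170 ≤ 113 is false
  item category ∈ {apparel, jewelry, media, perishable}: jewelry is in the set → true
Combine:
[1] true OR true = true
[2.2] NOT false = true
[2] true OR true = true
[3.1] NOT false = true
[3] true OR true = true
[4.1] NOT true = false
[4] false OR false OR true = true
[5.1] NOT true = false
[5] false OR true = true
[6.2] NOT true = false
[6] true OR false OR false = true
[7] true OR false = true
[8.2] NOT true = false
[8.3] NOT true = false
[8] true OR false OR false = true
[root] true AND true AND true AND true AND true AND true AND true AND true = true
Overall: true → accepted

Accepted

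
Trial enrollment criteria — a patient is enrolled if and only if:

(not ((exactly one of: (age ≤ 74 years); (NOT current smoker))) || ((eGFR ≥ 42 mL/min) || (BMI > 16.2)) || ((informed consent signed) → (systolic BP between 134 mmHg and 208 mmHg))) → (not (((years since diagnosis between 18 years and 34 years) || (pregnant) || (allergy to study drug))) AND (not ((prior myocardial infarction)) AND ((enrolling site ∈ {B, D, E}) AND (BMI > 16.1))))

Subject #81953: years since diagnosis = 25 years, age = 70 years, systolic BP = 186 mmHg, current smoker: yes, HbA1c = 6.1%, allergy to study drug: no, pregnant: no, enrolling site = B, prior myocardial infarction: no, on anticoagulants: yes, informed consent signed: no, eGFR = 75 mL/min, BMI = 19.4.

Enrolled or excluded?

Excluded

Atomic conditions:
  age ≤ 74 years: 70 ≤ 74 is true
  NOT current smoker: yes → false
  eGFR ≥ 42 mL/min: 75 ≥ 42 is true
  BMI > 16.2: 19.4 > 16.2 is true
  informed consent signed: no → false
  systolic BP between 134 mmHg and 208 mmHg: 186 in [134, 208] is true
  years since diagnosis between 18 years and 34 years: 25 in [18, 34] is true
  pregnant: no → false
  allergy to study drug: no → false
  prior myocardial infarction: no → false
  enrolling site ∈ {B, D, E}: B is in the set → true
  BMI > 16.1: 19.4 > 16.1 is true
Combine:
[1.1.1] exactly-one(true, false) = true
[1.1] NOT true = false
[1.2] true OR true = true
[1.3] false → true (antecedent false ⇒ implication holds) = true
[1] false OR true OR true = true
[2.1.1] true OR false OR false = true
[2.1] NOT true = false
[2.2.1] NOT false = true
[2.2.2] true AND true = true
[2.2] true AND true = true
[2] false AND true = false
[root] true → false = false
Overall: false → excluded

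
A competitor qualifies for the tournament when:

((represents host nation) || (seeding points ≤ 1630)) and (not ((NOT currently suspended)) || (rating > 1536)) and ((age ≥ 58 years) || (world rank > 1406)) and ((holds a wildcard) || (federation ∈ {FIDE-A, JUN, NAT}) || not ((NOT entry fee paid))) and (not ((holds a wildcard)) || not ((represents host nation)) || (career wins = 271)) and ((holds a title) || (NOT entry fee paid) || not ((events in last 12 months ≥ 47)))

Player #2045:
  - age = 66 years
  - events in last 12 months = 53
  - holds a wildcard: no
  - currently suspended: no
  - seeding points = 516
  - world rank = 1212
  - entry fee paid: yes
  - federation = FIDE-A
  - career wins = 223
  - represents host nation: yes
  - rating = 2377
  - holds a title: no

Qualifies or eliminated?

Eliminated

Atomic conditions:
  represents host nation: yes → true
  seeding points ≤ 1630: 516 ≤ 1630 is true
  NOT currently suspended: no → true
  rating > 1536: 2377 > 1536 is true
  age ≥ 58 years: 66 ≥ 58 is true
  world rank > 1406: 1212 > 1406 is false
  holds a wildcard: no → false
  federation ∈ {FIDE-A, JUN, NAT}: FIDE-A is in the set → true
  NOT entry fee paid: yes → false
  career wins = 271: 223 == 271 is false
  holds a title: no → false
  events in last 12 months ≥ 47: 53 ≥ 47 is true
Combine:
[1] true OR true = true
[2.1] NOT true = false
[2] false OR true = true
[3] true OR false = true
[4.3] NOT false = true
[4] false OR true OR true = true
[5.1] NOT false = true
[5.2] NOT true = false
[5] true OR false OR false = true
[6.3] NOT true = false
[6] false OR false OR false = false
[root] true AND true AND true AND true AND true AND false = false
Overall: false → eliminated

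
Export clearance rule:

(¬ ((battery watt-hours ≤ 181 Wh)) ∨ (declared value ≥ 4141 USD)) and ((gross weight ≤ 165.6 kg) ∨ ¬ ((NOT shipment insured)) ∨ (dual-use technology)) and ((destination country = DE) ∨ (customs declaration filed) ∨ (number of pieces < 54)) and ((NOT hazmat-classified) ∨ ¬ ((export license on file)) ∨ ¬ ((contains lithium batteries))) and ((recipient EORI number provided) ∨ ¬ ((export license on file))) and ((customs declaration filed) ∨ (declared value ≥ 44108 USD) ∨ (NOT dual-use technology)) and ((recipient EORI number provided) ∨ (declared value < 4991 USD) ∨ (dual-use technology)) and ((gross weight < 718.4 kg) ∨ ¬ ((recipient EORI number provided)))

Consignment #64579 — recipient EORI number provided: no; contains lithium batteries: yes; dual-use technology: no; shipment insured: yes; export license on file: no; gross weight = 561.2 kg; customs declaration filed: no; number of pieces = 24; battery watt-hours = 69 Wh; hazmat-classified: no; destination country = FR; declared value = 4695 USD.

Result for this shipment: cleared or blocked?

Atomic conditions:
  battery watt-hours ≤ 181 Wh: 69 ≤ 181 is true
  declared value ≥ 4141 USD: 4695 ≥ 4141 is true
  gross weight ≤ 165.6 kg: 561.2 ≤ 165.6 is false
  NOT shipment insured: yes → false
  dual-use technology: no → false
  destination country = DE: FR == DE is false
  customs declaration filed: no → false
  number of pieces < 54: 24 < 54 is true
  NOT hazmat-classified: no → true
  export license on file: no → false
  contains lithium batteries: yes → true
  recipient EORI number provided: no → false
  declared value ≥ 44108 USD: 4695 ≥ 44108 is false
  NOT dual-use technology: no → true
  declared value < 4991 USD: 4695 < 4991 is true
  gross weight < 718.4 kg: 561.2 < 718.4 is true
Combine:
[1.1] NOT true = false
[1] false OR true = true
[2.2] NOT false = true
[2] false OR true OR false = true
[3] false OR false OR true = true
[4.2] NOT false = true
[4.3] NOT true = false
[4] true OR true OR false = true
[5.2] NOT false = true
[5] false OR true = true
[6] false OR false OR true = true
[7] false OR true OR false = true
[8.2] NOT false = true
[8] true OR true = true
[root] true AND true AND true AND true AND true AND true AND true AND true = true
Overall: true → cleared

Cleared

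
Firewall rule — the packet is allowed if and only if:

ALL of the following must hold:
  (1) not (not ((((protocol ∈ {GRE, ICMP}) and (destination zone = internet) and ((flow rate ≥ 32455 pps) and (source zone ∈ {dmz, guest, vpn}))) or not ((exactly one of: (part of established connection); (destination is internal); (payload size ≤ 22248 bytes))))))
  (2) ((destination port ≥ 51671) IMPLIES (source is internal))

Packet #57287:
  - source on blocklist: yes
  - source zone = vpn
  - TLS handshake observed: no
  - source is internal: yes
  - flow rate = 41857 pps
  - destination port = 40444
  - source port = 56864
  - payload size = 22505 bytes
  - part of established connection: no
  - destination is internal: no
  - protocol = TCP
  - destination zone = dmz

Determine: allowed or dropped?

Atomic conditions:
  protocol ∈ {GRE, ICMP}: TCP is not in the set → false
  destination zone = internet: dmz == internet is false
  flow rate ≥ 32455 pps: 41857 ≥ 32455 is true
  source zone ∈ {dmz, guest, vpn}: vpn is in the set → true
  part of established connection: no → false
  destination is internal: no → false
  payload size ≤ 22248 bytes: 22505 ≤ 22248 is false
  destination port ≥ 51671: 40444 ≥ 51671 is false
  source is internal: yes → true
Combine:
[1.1.1.1.3] true AND true = true
[1.1.1.1] false AND false AND true = false
[1.1.1.2.1] exactly-one(false, false, false) = false
[1.1.1.2] NOT false = true
[1.1.1] false OR true = true
[1.1] NOT true = false
[1] NOT false = true
[2] false → true (antecedent false ⇒ implication holds) = true
[root] true AND true = true
Overall: true → allowed

Allowed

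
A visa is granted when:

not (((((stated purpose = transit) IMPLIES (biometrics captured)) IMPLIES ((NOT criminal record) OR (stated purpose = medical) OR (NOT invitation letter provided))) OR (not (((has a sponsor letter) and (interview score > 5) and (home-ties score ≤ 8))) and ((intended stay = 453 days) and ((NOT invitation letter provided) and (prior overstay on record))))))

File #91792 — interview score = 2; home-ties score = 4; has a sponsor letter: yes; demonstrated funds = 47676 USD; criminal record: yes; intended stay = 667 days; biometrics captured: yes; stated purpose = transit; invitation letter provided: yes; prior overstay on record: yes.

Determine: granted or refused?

Atomic conditions:
  stated purpose = transit: transit == transit is true
  biometrics captured: yes → true
  NOT criminal record: yes → false
  stated purpose = medical: transit == medical is false
  NOT invitation letter provided: yes → false
  has a sponsor letter: yes → true
  interview score > 5: 2 > 5 is false
  home-ties score ≤ 8: 4 ≤ 8 is true
  intended stay = 453 days: 667 == 453 is false
  prior overstay on record: yes → true
Combine:
[1.1.1] true → true = true
[1.1.2] false OR false OR false = false
[1.1] true → false = false
[1.2.1.1] true AND false AND true = false
[1.2.1] NOT false = true
[1.2.2.2] false AND true = false
[1.2.2] false AND false = false
[1.2] true AND false = false
[1] false OR false = false
[root] NOT false = true
Overall: true → granted

Granted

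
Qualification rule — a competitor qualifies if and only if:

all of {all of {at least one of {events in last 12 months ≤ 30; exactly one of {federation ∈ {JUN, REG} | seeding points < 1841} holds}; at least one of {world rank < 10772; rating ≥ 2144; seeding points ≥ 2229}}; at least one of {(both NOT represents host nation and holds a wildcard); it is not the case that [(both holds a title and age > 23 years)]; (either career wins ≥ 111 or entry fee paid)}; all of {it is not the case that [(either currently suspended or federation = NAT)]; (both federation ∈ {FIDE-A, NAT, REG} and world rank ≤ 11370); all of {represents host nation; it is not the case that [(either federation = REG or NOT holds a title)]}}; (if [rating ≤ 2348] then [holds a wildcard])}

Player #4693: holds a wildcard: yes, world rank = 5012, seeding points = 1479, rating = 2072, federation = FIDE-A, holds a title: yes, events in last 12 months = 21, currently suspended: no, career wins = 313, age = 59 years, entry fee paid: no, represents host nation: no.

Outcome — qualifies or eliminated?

Eliminated

Atomic conditions:
  events in last 12 months ≤ 30: 21 ≤ 30 is true
  federation ∈ {JUN, REG}: FIDE-A is not in the set → false
  seeding points < 1841: 1479 < 1841 is true
  world rank < 10772: 5012 < 10772 is true
  rating ≥ 2144: 2072 ≥ 2144 is false
  seeding points ≥ 2229: 1479 ≥ 2229 is false
  NOT represents host nation: no → true
  holds a wildcard: yes → true
  holds a title: yes → true
  age > 23 years: 59 > 23 is true
  career wins ≥ 111: 313 ≥ 111 is true
  entry fee paid: no → false
  currently suspended: no → false
  federation = NAT: FIDE-A == NAT is false
  federation ∈ {FIDE-A, NAT, REG}: FIDE-A is in the set → true
  world rank ≤ 11370: 5012 ≤ 11370 is true
  represents host nation: no → false
  federation = REG: FIDE-A == REG is false
  NOT holds a title: yes → false
  rating ≤ 2348: 2072 ≤ 2348 is true
Combine:
[1.1.2] exactly-one(false, true) = true
[1.1] true OR true = true
[1.2] true OR false OR false = true
[1] true AND true = true
[2.1] true AND true = true
[2.2.1] true AND true = true
[2.2] NOT true = false
[2.3] true OR false = true
[2] true OR false OR true = true
[3.1.1] false OR false = false
[3.1] NOT false = true
[3.2] true AND true = true
[3.3.2.1] false OR false = false
[3.3.2] NOT false = true
[3.3] false AND true = false
[3] true AND true AND false = false
[4] true → true = true
[root] true AND true AND false AND true = false
Overall: false → eliminated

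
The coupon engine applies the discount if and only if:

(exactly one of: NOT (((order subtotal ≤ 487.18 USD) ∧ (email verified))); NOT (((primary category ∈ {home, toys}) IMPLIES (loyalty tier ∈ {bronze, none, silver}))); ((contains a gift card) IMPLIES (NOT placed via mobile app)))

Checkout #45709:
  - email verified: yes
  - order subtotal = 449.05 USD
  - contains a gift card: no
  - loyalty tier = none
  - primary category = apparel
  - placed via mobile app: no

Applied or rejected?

Atomic conditions:
  order subtotal ≤ 487.18 USD: 449.05 ≤ 487.18 is true
  email verified: yes → true
  primary category ∈ {home, toys}: apparel is not in the set → false
  loyalty tier ∈ {bronze, none, silver}: none is in the set → true
  contains a gift card: no → false
  NOT placed via mobile app: no → true
Combine:
[1.1] true AND true = true
[1] NOT true = false
[2.1] false → true (antecedent false ⇒ implication holds) = true
[2] NOT true = false
[3] false → true (antecedent false ⇒ implication holds) = true
[root] exactly-one(false, false, true) = true
Overall: true → applied

Applied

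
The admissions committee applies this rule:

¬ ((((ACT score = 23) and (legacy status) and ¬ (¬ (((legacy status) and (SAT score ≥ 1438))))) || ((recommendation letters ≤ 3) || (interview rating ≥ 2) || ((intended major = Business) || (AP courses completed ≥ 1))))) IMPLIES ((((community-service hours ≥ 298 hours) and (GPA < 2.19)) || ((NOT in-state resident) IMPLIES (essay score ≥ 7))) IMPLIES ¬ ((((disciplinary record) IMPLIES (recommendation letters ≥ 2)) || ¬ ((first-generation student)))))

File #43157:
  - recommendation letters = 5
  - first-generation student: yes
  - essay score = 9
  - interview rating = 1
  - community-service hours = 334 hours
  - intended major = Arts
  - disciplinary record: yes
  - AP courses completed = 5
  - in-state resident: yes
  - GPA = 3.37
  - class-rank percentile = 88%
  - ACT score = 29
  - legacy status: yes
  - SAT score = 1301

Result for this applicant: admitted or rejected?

Atomic conditions:
  ACT score = 23: 29 == 23 is false
  legacy status: yes → true
  SAT score ≥ 1438: 1301 ≥ 1438 is false
  recommendation letters ≤ 3: 5 ≤ 3 is false
  interview rating ≥ 2: 1 ≥ 2 is false
  intended major = Business: Arts == Business is false
  AP courses completed ≥ 1: 5 ≥ 1 is true
  community-service hours ≥ 298 hours: 334 ≥ 298 is true
  GPA < 2.19: 3.37 < 2.19 is false
  NOT in-state resident: yes → false
  essay score ≥ 7: 9 ≥ 7 is true
  disciplinary record: yes → true
  recommendation letters ≥ 2: 5 ≥ 2 is true
  first-generation student: yes → true
Combine:
[1.1.1.3.1.1] true AND false = false
[1.1.1.3.1] NOT false = true
[1.1.1.3] NOT true = false
[1.1.1] false AND true AND false = false
[1.1.2.3] false OR true = true
[1.1.2] false OR false OR true = true
[1.1] false OR true = true
[1] NOT true = false
[2.1.1] true AND false = false
[2.1.2] false → true (antecedent false ⇒ implication holds) = true
[2.1] false OR true = true
[2.2.1.1] true → true = true
[2.2.1.2] NOT true = false
[2.2.1] true OR false = true
[2.2] NOT true = false
[2] true → false = false
[root] false → false (antecedent false ⇒ implication holds) = true
Overall: true → admitted

Admitted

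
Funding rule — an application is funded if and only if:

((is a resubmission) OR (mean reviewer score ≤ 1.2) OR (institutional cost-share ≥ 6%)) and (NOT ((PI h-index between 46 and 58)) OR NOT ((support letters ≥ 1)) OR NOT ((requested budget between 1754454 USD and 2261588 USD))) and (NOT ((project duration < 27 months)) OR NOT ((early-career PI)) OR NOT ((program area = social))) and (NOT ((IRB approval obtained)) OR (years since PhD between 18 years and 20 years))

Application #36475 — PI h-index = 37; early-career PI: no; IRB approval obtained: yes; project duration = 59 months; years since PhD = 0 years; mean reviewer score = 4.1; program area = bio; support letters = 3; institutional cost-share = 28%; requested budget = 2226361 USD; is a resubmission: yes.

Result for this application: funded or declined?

Declined

Atomic conditions:
  is a resubmission: yes → true
  mean reviewer score ≤ 1.2: 4.1 ≤ 1.2 is false
  institutional cost-share ≥ 6%: 28 ≥ 6 is true
  PI h-index between 46 and 58: 37 in [46, 58] is false
  support letters ≥ 1: 3 ≥ 1 is true
  requested budget between 1754454 USD and 2261588 USD: 2226361 in [1754454, 2261588] is true
  project duration < 27 months: 59 < 27 is false
  early-career PI: no → false
  program area = social: bio == social is false
  IRB approval obtained: yes → true
  years since PhD between 18 years and 20 years: 0 in [18, 20] is false
Combine:
[1] true OR false OR true = true
[2.1] NOT false = true
[2.2] NOT true = false
[2.3] NOT true = false
[2] true OR false OR false = true
[3.1] NOT false = true
[3.2] NOT false = true
[3.3] NOT false = true
[3] true OR true OR true = true
[4.1] NOT true = false
[4] false OR false = false
[root] true AND true AND true AND false = false
Overall: false → declined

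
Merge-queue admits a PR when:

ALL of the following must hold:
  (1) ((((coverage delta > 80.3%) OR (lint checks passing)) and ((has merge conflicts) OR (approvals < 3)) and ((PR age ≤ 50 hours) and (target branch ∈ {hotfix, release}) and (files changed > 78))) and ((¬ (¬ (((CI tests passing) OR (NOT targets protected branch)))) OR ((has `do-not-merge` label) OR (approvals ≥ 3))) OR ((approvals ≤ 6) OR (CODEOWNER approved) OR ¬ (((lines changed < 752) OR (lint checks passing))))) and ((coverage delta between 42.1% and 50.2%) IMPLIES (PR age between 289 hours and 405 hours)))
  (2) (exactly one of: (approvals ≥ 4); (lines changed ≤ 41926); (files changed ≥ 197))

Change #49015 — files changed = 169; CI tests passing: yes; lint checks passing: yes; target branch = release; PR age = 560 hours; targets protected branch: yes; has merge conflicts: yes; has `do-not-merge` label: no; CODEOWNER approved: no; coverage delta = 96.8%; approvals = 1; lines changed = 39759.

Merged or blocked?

Atomic conditions:
  coverage delta > 80.3%: 96.8 > 80.3 is true
  lint checks passing: yes → true
  has merge conflicts: yes → true
  approvals < 3: 1 < 3 is true
  PR age ≤ 50 hours: 560 ≤ 50 is false
  target branch ∈ {hotfix, release}: release is in the set → true
  files changed > 78: 169 > 78 is true
  CI tests passing: yes → true
  NOT targets protected branch: yes → false
  has `do-not-merge` label: no → false
  approvals ≥ 3: 1 ≥ 3 is false
  approvals ≤ 6: 1 ≤ 6 is true
  CODEOWNER approved: no → false
  lines changed < 752: 39759 < 752 is false
  coverage delta between 42.1% and 50.2%: 96.8 in [42.1, 50.2] is false
  PR age between 289 hours and 405 hours: 560 in [289, 405] is false
  approvals ≥ 4: 1 ≥ 4 is false
  lines changed ≤ 41926: 39759 ≤ 41926 is true
  files changed ≥ 197: 169 ≥ 197 is false
Combine:
[1.1.1] true OR true = true
[1.1.2] true OR true = true
[1.1.3] false AND true AND true = false
[1.1] true AND true AND false = false
[1.2.1.1.1.1] true OR false = true
[1.2.1.1.1] NOT true = false
[1.2.1.1] NOT false = true
[1.2.1.2] false OR false = false
[1.2.1] true OR false = true
[1.2.2.3.1] false OR true = true
[1.2.2.3] NOT true = false
[1.2.2] true OR false OR false = true
[1.2] true OR true = true
[1.3] false → false (antecedent false ⇒ implication holds) = true
[1] false AND true AND true = false
[2] exactly-one(false, true, false) = true
[root] false AND true = false
Overall: false → blocked

Blocked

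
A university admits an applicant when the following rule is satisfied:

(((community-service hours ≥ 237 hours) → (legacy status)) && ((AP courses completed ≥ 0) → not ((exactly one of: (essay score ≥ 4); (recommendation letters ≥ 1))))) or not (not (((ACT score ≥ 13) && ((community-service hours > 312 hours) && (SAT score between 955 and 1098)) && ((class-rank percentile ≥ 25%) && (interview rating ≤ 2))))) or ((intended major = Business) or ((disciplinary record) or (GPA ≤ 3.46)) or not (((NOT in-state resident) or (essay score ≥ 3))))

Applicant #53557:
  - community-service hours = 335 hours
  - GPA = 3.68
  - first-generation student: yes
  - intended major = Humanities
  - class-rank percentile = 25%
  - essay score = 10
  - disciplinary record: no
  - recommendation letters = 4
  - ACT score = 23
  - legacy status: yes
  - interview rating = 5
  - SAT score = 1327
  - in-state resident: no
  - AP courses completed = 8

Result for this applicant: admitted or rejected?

Atomic conditions:
  community-service hours ≥ 237 hours: 335 ≥ 237 is true
  legacy status: yes → true
  AP courses completed ≥ 0: 8 ≥ 0 is true
  essay score ≥ 4: 10 ≥ 4 is true
  recommendation letters ≥ 1: 4 ≥ 1 is true
  ACT score ≥ 13: 23 ≥ 13 is true
  community-service hours > 312 hours: 335 > 312 is true
  SAT score between 955 and 1098: 1327 in [955, 1098] is false
  class-rank percentile ≥ 25%: 25 ≥ 25 is true
  interview rating ≤ 2: 5 ≤ 2 is false
  intended major = Business: Humanities == Business is false
  disciplinary record: no → false
  GPA ≤ 3.46: 3.68 ≤ 3.46 is false
  NOT in-state resident: no → true
  essay score ≥ 3: 10 ≥ 3 is true
Combine:
[1.1] true → true = true
[1.2.2.1] exactly-one(true, true) = false
[1.2.2] NOT false = true
[1.2] true → true = true
[1] true AND true = true
[2.1.1.2] true AND false = false
[2.1.1.3] true AND false = false
[2.1.1] true AND false AND false = false
[2.1] NOT false = true
[2] NOT true = false
[3.2] false OR false = false
[3.3.1] true OR true = true
[3.3] NOT true = false
[3] false OR false OR false = false
[root] true OR false OR false = true
Overall: true → admitted

Admitted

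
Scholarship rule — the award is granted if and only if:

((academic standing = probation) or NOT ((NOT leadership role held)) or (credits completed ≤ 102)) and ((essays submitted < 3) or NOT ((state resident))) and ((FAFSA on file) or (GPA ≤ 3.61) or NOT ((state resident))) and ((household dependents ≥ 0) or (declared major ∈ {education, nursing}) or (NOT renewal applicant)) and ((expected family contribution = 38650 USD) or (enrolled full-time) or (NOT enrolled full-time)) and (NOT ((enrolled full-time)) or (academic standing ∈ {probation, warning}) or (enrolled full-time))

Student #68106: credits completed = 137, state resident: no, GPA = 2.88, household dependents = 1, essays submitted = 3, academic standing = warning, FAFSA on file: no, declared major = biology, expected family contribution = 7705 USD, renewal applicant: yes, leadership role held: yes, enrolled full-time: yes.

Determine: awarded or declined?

Awarded

Atomic conditions:
  academic standing = probation: warning == probation is false
  NOT leadership role held: yes → false
  credits completed ≤ 102: 137 ≤ 102 is false
  essays submitted < 3: 3 < 3 is false
  state resident: no → false
  FAFSA on file: no → false
  GPA ≤ 3.61: 2.88 ≤ 3.61 is true
  household dependents ≥ 0: 1 ≥ 0 is true
  declared major ∈ {education, nursing}: biology is not in the set → false
  NOT renewal applicant: yes → false
  expected family contribution = 38650 USD: 7705 == 38650 is false
  enrolled full-time: yes → true
  NOT enrolled full-time: yes → false
  academic standing ∈ {probation, warning}: warning is in the set → true
Combine:
[1.2] NOT false = true
[1] false OR true OR false = true
[2.2] NOT false = true
[2] false OR true = true
[3.3] NOT false = true
[3] false OR true OR true = true
[4] true OR false OR false = true
[5] false OR true OR false = true
[6.1] NOT true = false
[6] false OR true OR true = true
[root] true AND true AND true AND true AND true AND true = true
Overall: true → awarded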